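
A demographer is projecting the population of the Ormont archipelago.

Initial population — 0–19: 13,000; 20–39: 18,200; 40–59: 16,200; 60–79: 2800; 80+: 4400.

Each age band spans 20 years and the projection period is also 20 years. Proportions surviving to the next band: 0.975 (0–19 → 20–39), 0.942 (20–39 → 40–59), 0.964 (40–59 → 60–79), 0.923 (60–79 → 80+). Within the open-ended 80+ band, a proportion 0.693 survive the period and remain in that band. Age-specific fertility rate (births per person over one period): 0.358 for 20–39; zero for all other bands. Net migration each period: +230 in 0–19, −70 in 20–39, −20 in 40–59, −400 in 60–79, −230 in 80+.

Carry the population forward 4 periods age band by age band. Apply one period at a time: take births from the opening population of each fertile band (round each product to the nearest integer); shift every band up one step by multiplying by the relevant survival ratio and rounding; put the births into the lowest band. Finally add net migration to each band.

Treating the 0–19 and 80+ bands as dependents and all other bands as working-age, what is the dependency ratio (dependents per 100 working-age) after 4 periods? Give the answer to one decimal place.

249.3

Period 1.
Births: 18200 × 0.358 = 6516
20–39: 13000 × 0.975 = 12675
40–59: 18200 × 0.942 = 17144
60–79: 16200 × 0.964 = 15617
80+: 2800 × 0.923 + 4400 × 0.693 = 2584 + 3049 = 5633
Net migration: 0–19 + 230 → 6746; 20–39 − 70 → 12605; 40–59 − 20 → 17124; 60–79 − 400 → 15217; 80+ − 230 → 5403
End of period: [6746, 12605, 17124, 15217, 5403]
Period 2.
Births: 12605 × 0.358 = 4513
20–39: 6746 × 0.975 = 6577
40–59: 12605 × 0.942 = 11874
60–79: 17124 × 0.964 = 16508
80+: 15217 × 0.923 + 5403 × 0.693 = 14045 + 3744 = 17789
Net migration: 0–19 + 230 → 4743; 20–39 − 70 → 6507; 40–59 − 20 → 11854; 60–79 − 400 → 16108; 80+ − 230 → 17559
End of period: [4743, 6507, 11854, 16108, 17559]
Period 3.
Births: 6507 × 0.358 = 2330
20–39: 4743 × 0.975 = 4624
40–59: 6507 × 0.942 = 6130
60–79: 11854 × 0.964 = 11427
80+: 16108 × 0.923 + 17559 × 0.693 = 14868 + 12168 = 27036
Net migration: 0–19 + 230 → 2560; 20–39 − 70 → 4554; 40–59 − 20 → 6110; 60–79 − 400 → 11027; 80+ − 230 → 26806
End of period: [2560, 4554, 6110, 11027, 26806]
Period 4.
Births: 4554 × 0.358 = 1630
20–39: 2560 × 0.975 = 2496
40–59: 4554 × 0.942 = 4290
60–79: 6110 × 0.964 = 5890
80+: 11027 × 0.923 + 26806 × 0.693 = 10178 + 18577 = 28755
Net migration: 0–19 + 230 → 1860; 20–39 − 70 → 2426; 40–59 − 20 → 4270; 60–79 − 400 → 5490; 80+ − 230 → 28525
End of period: [1860, 2426, 4270, 5490, 28525]
Dependents (band 0–19 + band 80+) = 1860 + 28525 = 30385; working-age = 12186; ratio = 30385/12186 × 100 = 249.3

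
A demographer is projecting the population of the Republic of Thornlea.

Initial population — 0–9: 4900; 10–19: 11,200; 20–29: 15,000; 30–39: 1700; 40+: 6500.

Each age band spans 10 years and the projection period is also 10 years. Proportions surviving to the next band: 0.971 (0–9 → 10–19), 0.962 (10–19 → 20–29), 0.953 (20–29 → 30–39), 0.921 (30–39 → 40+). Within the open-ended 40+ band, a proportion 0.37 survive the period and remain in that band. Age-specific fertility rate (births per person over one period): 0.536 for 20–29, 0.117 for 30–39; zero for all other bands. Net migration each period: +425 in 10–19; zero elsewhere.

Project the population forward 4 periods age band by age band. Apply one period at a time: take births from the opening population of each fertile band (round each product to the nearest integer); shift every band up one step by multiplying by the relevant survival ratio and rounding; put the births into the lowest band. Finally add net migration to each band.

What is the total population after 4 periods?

Let group 1 be 0–9 through group 5 = 40+.
Period 1:
Births: 15000 × 0.536 = 8040, 1700 × 0.117 = 199 — total 8239
Group 2: 4900 × 0.971 = 4758
Group 3: 11200 × 0.962 = 10774
Group 4: 15000 × 0.953 = 14295
Group 5: 1700 × 0.921 + 6500 × 0.37 = 1566 + 2405 = 3971
Net migration: Group 2 + 425 → 5183
End of period: [8239, 5183, 10774, 14295, 3971]
Period 2:
Births: 10774 × 0.536 = 5775, 14295 × 0.117 = 1673 — total 7448
Group 2: 8239 × 0.971 = 8000
Group 3: 5183 × 0.962 = 4986
Group 4: 10774 × 0.953 = 10268
Group 5: 14295 × 0.921 + 3971 × 0.37 = 13166 + 1469 = 14635
Net migration: Group 2 + 425 → 8425
End of period: [7448, 8425, 4986, 10268, 14635]
Period 3:
Births: 4986 × 0.536 = 2672, 10268 × 0.117 = 1201 — total 3873
Group 2: 7448 × 0.971 = 7232
Group 3: 8425 × 0.962 = 8105
Group 4: 4986 × 0.953 = 4752
Group 5: 10268 × 0.921 + 14635 × 0.37 = 9457 + 5415 = 14872
Net migration: Group 2 + 425 → 7657
End of period: [3873, 7657, 8105, 4752, 14872]
Period 4:
Births: 8105 × 0.536 = 4344, 4752 × 0.117 = 556 — total 4900
Group 2: 3873 × 0.971 = 3761
Group 3: 7657 × 0.962 = 7366
Group 4: 8105 × 0.953 = 7724
Group 5: 4752 × 0.921 + 14872 × 0.37 = 4377 + 5503 = 9880
Net migration: Group 2 + 425 → 4186
End of period: [4900, 4186, 7366, 7724, 9880]
Total after period 4: 4900 + 4186 + 7366 + 7724 + 9880 = 34056

34056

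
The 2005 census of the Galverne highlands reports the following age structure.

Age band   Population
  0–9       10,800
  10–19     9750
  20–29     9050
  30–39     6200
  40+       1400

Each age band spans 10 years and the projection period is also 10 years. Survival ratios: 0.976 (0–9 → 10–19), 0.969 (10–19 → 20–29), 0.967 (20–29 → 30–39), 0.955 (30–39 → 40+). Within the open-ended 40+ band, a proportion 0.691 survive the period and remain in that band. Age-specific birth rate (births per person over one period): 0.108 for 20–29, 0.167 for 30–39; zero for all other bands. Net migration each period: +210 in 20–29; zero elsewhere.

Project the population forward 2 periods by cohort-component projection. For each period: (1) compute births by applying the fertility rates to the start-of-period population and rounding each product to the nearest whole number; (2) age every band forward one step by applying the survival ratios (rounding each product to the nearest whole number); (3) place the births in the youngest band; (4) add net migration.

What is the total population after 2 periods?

37348

Period 1:
Births: 9050 × 0.108 = 977  |  6200 × 0.167 = 1035 — total 2012
10–19: 10800 × 0.976 = 10541
20–29: 9750 × 0.969 = 9448
30–39: 9050 × 0.967 = 8751
40+: 6200 × 0.955 + 1400 × 0.691 = 5921 + 967 = 6888
Net migration: 20–29 + 210 → 9658
→ [2012, 10541, 9658, 8751, 6888]
Period 2:
Births: 9658 × 0.108 = 1043  |  8751 × 0.167 = 1461 — total 2504
10–19: 2012 × 0.976 = 1964
20–29: 10541 × 0.969 = 10214
30–39: 9658 × 0.967 = 9339
40+: 8751 × 0.955 + 6888 × 0.691 = 8357 + 4760 = 13117
Net migration: 20–29 + 210 → 10424
→ [2504, 1964, 10424, 9339, 13117]
Total after period 2: 2504 + 1964 + 10424 + 9339 + 13117 = 37348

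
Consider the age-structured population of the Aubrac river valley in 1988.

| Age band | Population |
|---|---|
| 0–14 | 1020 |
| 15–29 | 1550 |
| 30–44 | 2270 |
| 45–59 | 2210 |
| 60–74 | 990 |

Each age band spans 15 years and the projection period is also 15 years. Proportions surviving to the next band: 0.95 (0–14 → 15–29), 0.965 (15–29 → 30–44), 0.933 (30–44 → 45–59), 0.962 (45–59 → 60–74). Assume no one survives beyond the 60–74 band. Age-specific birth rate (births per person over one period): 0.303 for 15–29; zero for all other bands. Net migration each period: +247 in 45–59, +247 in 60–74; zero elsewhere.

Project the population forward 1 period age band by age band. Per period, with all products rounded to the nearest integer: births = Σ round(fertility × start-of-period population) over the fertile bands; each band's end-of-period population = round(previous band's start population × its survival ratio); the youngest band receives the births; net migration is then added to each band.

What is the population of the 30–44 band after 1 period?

1496

After projecting period 1:
Births: 1550 × 0.303 = 470
15–29: 1020 × 0.95 = 969
30–44: 1550 × 0.965 = 1496
45–59: 2270 × 0.933 = 2118
60–74: 2210 × 0.962 = 2126
Net migration: 45–59 + 247 → 2365; 60–74 + 247 → 2373
→ [470, 969, 1496, 2365, 2373]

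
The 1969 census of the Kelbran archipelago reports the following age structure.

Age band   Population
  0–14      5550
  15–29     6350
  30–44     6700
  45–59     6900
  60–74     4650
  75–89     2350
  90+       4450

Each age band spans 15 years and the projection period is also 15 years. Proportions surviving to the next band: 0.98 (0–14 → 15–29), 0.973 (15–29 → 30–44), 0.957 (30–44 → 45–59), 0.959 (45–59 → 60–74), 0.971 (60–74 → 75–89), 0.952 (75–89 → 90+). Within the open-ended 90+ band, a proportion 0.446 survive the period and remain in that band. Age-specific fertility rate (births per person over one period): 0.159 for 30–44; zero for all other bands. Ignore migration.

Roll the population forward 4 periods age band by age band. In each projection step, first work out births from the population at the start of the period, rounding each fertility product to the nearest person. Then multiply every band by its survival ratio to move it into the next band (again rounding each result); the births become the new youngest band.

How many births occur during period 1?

1065

Period 1.
Births: 6700 * 0.159 = 1065
15–29: 5550 * 0.98 = 5439
30–44: 6350 * 0.973 = 6179
45–59: 6700 * 0.957 = 6412
60–74: 6900 * 0.959 = 6617
75–89: 4650 * 0.971 = 4515
90+: 2350 * 0.952 + 4450 * 0.446 = 2237 + 1985 = 4222
→ [1065, 5439, 6179, 6412, 6617, 4515, 4222]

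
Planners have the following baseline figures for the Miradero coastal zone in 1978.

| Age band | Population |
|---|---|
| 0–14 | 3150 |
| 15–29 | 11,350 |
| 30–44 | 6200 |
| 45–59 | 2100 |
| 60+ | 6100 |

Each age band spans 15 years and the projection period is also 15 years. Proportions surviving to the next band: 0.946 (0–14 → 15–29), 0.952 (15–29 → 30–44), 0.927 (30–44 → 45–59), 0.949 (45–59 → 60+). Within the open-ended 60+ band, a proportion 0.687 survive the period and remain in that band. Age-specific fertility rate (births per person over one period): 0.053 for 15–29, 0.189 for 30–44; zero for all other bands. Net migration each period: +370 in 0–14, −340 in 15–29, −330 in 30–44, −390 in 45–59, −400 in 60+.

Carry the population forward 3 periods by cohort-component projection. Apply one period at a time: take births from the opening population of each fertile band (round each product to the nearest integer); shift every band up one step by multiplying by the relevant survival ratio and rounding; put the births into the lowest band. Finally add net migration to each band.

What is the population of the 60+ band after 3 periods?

14393

Numbering the groups 1..5 from youngest to oldest:
After projecting period 1:
Births: 11350 * 0.053 = 602 ; 6200 * 0.189 = 1172 ⇒ total 1774
Group 2: 3150 * 0.946 = 2980
Group 3: 11350 * 0.952 = 10805
Group 4: 6200 * 0.927 = 5747
Group 5: 2100 * 0.949 + 6100 * 0.687 = 1993 + 4191 = 6184
Net migration: Group 1 + 370 → 2144; Group 2 − 340 → 2640; Group 3 − 330 → 10475; Group 4 − 390 → 5357; Group 5 − 400 → 5784
Population now: 0–14=2144, 15–29=2640, 30–44=10475, 45–59=5357, 60+=5784
After projecting period 2:
Births: 2640 * 0.053 = 140 ; 10475 * 0.189 = 1980 ⇒ total 2120
Group 2: 2144 * 0.946 = 2028
Group 3: 2640 * 0.952 = 2513
Group 4: 10475 * 0.927 = 9710
Group 5: 5357 * 0.949 + 5784 * 0.687 = 5084 + 3974 = 9058
Net migration: Group 1 + 370 → 2490; Group 2 − 340 → 1688; Group 3 − 330 → 2183; Group 4 − 390 → 9320; Group 5 − 400 → 8658
Population now: 0–14=2490, 15–29=1688, 30–44=2183, 45–59=9320, 60+=8658
After projecting period 3:
Births: 1688 * 0.053 = 89 ; 2183 * 0.189 = 413 ⇒ total 502
Group 2: 2490 * 0.946 = 2356
Group 3: 1688 * 0.952 = 1607
Group 4: 2183 * 0.927 = 2024
Group 5: 9320 * 0.949 + 8658 * 0.687 = 8845 + 5948 = 14793
Net migration: Group 1 + 370 → 872; Group 2 − 340 → 2016; Group 3 − 330 → 1277; Group 4 − 390 → 1634; Group 5 − 400 → 14393
Population now: 0–14=872, 15–29=2016, 30–44=1277, 45–59=1634, 60+=14393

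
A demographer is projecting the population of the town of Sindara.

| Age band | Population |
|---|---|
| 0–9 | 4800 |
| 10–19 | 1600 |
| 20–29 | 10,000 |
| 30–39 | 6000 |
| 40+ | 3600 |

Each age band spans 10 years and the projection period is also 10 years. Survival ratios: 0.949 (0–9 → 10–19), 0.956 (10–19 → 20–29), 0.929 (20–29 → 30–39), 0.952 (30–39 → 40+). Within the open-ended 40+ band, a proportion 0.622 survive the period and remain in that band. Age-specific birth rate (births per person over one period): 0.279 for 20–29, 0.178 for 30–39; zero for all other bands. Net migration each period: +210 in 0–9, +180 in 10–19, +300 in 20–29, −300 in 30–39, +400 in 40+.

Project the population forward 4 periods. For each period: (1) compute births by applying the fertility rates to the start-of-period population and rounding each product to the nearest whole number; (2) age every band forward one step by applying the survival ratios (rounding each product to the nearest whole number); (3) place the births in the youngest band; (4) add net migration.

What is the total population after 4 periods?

Call the groups 1 to 5, youngest first.
— Period 1 —
Births: 10000 * 0.279 = 2790  |  6000 * 0.178 = 1068 → total 3858
Group 2: 4800 * 0.949 = 4555
Group 3: 1600 * 0.956 = 1530
Group 4: 10000 * 0.929 = 9290
Group 5: 6000 * 0.952 + 3600 * 0.622 = 5712 + 2239 = 7951
Net migration: Group 1 + 210 → 4068; Group 2 + 180 → 4735; Group 3 + 300 → 1830; Group 4 − 300 → 8990; Group 5 + 400 → 8351
Population now: 0–9=4068, 10–19=4735, 20–29=1830, 30–39=8990, 40+=8351
— Period 2 —
Births: 1830 * 0.279 = 511  |  8990 * 0.178 = 1600 → total 2111
Group 2: 4068 * 0.949 = 3861
Group 3: 4735 * 0.956 = 4527
Group 4: 1830 * 0.929 = 1700
Group 5: 8990 * 0.952 + 8351 * 0.622 = 8558 + 5194 = 13752
Net migration: Group 1 + 210 → 2321; Group 2 + 180 → 4041; Group 3 + 300 → 4827; Group 4 − 300 → 1400; Group 5 + 400 → 14152
Population now: 0–9=2321, 10–19=4041, 20–29=4827, 30–39=1400, 40+=14152
— Period 3 —
Births: 4827 * 0.279 = 1347  |  1400 * 0.178 = 249 → total 1596
Group 2: 2321 * 0.949 = 2203
Group 3: 4041 * 0.956 = 3863
Group 4: 4827 * 0.929 = 4484
Group 5: 1400 * 0.952 + 14152 * 0.622 = 1333 + 8803 = 10136
Net migration: Group 1 + 210 → 1806; Group 2 + 180 → 2383; Group 3 + 300 → 4163; Group 4 − 300 → 4184; Group 5 + 400 → 10536
Population now: 0–9=1806, 10–19=2383, 20–29=4163, 30–39=4184, 40+=10536
— Period 4 —
Births: 4163 * 0.279 = 1161  |  4184 * 0.178 = 745 → total 1906
Group 2: 1806 * 0.949 = 1714
Group 3: 2383 * 0.956 = 2278
Group 4: 4163 * 0.929 = 3867
Group 5: 4184 * 0.952 + 10536 * 0.622 = 3983 + 6553 = 10536
Net migration: Group 1 + 210 → 2116; Group 2 + 180 → 1894; Group 3 + 300 → 2578; Group 4 − 300 → 3567; Group 5 + 400 → 10936
Population now: 0–9=2116, 10–19=1894, 20–29=2578, 30–39=3567, 40+=10936
Total after period 4: 2116 + 1894 + 2578 + 3567 + 10936 = 21091

21091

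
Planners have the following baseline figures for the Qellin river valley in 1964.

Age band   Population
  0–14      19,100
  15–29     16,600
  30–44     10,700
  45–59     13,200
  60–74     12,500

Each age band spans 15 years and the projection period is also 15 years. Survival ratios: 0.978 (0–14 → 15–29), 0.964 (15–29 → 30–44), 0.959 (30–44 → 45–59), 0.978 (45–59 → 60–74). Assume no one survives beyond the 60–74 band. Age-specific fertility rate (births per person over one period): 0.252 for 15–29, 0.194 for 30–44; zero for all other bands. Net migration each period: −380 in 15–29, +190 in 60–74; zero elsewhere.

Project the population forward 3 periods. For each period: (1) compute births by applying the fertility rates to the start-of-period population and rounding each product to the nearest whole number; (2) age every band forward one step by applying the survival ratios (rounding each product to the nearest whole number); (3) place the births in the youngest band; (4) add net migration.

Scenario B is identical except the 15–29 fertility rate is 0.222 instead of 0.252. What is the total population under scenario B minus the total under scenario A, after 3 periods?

Numbering the groups 1..5 from youngest to oldest:
Period 1.
Births: 16600 × 0.252 = 4183, 10700 × 0.194 = 2076 → total 6259
Group 2: 19100 × 0.978 = 18680
Group 3: 16600 × 0.964 = 16002
Group 4: 10700 × 0.959 = 10261
Group 5: 13200 × 0.978 = 12910
Net migration: Group 2 − 380 → 18300; Group 5 + 190 → 13100
End of period: [6259, 18300, 16002, 10261, 13100]
Period 2.
Births: 18300 × 0.252 = 4612, 16002 × 0.194 = 3104 → total 7716
Group 2: 6259 × 0.978 = 6121
Group 3: 18300 × 0.964 = 17641
Group 4: 16002 × 0.959 = 15346
Group 5: 10261 × 0.978 = 10035
Net migration: Group 2 − 380 → 5741; Group 5 + 190 → 10225
End of period: [7716, 5741, 17641, 15346, 10225]
Period 3.
Births: 5741 × 0.252 = 1447, 17641 × 0.194 = 3422 → total 4869
Group 2: 7716 × 0.978 = 7546
Group 3: 5741 × 0.964 = 5534
Group 4: 17641 × 0.959 = 16918
Group 5: 15346 × 0.978 = 15008
Net migration: Group 2 − 380 → 7166; Group 5 + 190 → 15198
End of period: [4869, 7166, 5534, 16918, 15198]
Scenario A total after 3 periods: 49685
Scenario B projection —
Period 1.
Births: 16600 × 0.222 = 3685, 10700 × 0.194 = 2076 → total 5761
Group 2: 19100 × 0.978 = 18680
Group 3: 16600 × 0.964 = 16002
Group 4: 10700 × 0.959 = 10261
Group 5: 13200 × 0.978 = 12910
Net migration: Group 2 − 380 → 18300; Group 5 + 190 → 13100
End of period: [5761, 18300, 16002, 10261, 13100]
Period 2.
Births: 18300 × 0.222 = 4063, 16002 × 0.194 = 3104 → total 7167
Group 2: 5761 × 0.978 = 5634
Group 3: 18300 × 0.964 = 17641
Group 4: 16002 × 0.959 = 15346
Group 5: 10261 × 0.978 = 10035
Net migration: Group 2 − 380 → 5254; Group 5 + 190 → 10225
End of period: [7167, 5254, 17641, 15346, 10225]
Period 3.
Births: 5254 × 0.222 = 1166, 17641 × 0.194 = 3422 → total 4588
Group 2: 7167 × 0.978 = 7009
Group 3: 5254 × 0.964 = 5065
Group 4: 17641 × 0.959 = 16918
Group 5: 15346 × 0.978 = 15008
Net migration: Group 2 − 380 → 6629; Group 5 + 190 → 15198
End of period: [4588, 6629, 5065, 16918, 15198]
Scenario B total after 3 periods: 48398
Difference B − A = 48398 − 49685 = -1287

-1287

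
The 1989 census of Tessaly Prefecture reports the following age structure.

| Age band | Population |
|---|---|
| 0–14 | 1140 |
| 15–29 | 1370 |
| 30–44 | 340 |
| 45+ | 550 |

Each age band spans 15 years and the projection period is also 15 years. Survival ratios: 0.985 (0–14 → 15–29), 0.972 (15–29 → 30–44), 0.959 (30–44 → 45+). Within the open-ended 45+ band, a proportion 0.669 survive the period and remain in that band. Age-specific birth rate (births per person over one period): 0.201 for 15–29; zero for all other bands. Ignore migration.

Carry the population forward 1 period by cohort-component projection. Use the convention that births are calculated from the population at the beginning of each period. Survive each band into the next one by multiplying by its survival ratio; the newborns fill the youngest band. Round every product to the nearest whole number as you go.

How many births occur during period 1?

275

Period 1:
Births: 1370 × 0.201 = 275
15–29: 1140 × 0.985 = 1123
30–44: 1370 × 0.972 = 1332
45+: 340 × 0.959 + 550 × 0.669 = 326 + 368 = 694
End of period: [275, 1123, 1332, 694]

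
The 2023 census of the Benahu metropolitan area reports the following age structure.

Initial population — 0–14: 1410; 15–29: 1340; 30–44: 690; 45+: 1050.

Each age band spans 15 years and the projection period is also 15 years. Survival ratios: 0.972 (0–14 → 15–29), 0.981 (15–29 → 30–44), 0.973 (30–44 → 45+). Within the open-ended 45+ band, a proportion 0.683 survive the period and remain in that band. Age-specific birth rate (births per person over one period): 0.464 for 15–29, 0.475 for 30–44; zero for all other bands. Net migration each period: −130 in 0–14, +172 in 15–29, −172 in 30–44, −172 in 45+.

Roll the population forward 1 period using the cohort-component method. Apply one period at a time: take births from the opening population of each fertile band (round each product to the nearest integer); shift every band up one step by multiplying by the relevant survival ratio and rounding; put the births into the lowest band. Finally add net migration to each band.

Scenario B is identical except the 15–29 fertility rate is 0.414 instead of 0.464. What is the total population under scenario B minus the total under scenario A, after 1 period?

-67

After projecting period 1:
Births: 1340 × 0.464 = 622 ; 690 × 0.475 = 328 — total 950
15–29: 1410 × 0.972 = 1371
30–44: 1340 × 0.981 = 1315
45+: 690 × 0.973 + 1050 × 0.683 = 671 + 717 = 1388
Net migration: 0–14 − 130 → 820; 15–29 + 172 → 1543; 30–44 − 172 → 1143; 45+ − 172 → 1216
→ [820, 1543, 1143, 1216]
Scenario A total after 1 period: 4722
Scenario B projection —
After projecting period 1:
Births: 1340 × 0.414 = 555 ; 690 × 0.475 = 328 — total 883
15–29: 1410 × 0.972 = 1371
30–44: 1340 × 0.981 = 1315
45+: 690 × 0.973 + 1050 × 0.683 = 671 + 717 = 1388
Net migration: 0–14 − 130 → 753; 15–29 + 172 → 1543; 30–44 − 172 → 1143; 45+ − 172 → 1216
→ [753, 1543, 1143, 1216]
Scenario B total after 1 period: 4655
Difference B − A = 4655 − 4722 = -67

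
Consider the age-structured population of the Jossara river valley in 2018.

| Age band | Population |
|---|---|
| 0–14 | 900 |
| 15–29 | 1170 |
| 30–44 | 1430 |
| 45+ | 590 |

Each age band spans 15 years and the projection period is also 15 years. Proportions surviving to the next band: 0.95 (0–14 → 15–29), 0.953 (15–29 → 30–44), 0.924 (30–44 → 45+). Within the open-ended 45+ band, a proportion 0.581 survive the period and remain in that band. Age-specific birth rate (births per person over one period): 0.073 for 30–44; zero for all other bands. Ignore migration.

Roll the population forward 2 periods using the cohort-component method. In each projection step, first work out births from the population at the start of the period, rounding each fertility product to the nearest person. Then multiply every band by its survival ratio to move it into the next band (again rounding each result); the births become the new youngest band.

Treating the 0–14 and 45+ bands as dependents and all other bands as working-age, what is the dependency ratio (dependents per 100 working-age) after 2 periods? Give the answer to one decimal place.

227.4

— Period 1 —
Births: 1430 × 0.073 = 104
15–29: 900 × 0.95 = 855
30–44: 1170 × 0.953 = 1115
45+: 1430 × 0.924 + 590 × 0.581 = 1321 + 343 = 1664
→ [104, 855, 1115, 1664]
— Period 2 —
Births: 1115 × 0.073 = 81
15–29: 104 × 0.95 = 99
30–44: 855 × 0.953 = 815
45+: 1115 × 0.924 + 1664 × 0.581 = 1030 + 967 = 1997
→ [81, 99, 815, 1997]
Dependents (band 0–14 + band 45+) = 81 + 1997 = 2078; working-age = 914; ratio = 2078/914 × 100 = 227.4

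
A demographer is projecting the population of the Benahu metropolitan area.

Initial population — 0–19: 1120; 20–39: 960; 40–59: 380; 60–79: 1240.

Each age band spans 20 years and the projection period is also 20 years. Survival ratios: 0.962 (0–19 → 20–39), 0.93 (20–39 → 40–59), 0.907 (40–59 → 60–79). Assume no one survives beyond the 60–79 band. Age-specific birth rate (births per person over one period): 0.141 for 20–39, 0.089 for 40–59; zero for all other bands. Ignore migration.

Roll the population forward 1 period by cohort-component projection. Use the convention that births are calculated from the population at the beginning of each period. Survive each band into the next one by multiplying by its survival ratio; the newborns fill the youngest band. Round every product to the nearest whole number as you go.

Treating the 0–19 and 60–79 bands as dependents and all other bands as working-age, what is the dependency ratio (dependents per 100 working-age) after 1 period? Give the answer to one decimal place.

26.1

After projecting period 1:
Births: 960 × 0.141 = 135 ; 380 × 0.089 = 34 → 169
20–39: 1120 × 0.962 = 1077
40–59: 960 × 0.93 = 893
60–79: 380 × 0.907 = 345
→ [169, 1077, 893, 345]
Dependents (band 0–19 + band 60–79) = 169 + 345 = 514; working-age = 1970; ratio = 514/1970 × 100 = 26.1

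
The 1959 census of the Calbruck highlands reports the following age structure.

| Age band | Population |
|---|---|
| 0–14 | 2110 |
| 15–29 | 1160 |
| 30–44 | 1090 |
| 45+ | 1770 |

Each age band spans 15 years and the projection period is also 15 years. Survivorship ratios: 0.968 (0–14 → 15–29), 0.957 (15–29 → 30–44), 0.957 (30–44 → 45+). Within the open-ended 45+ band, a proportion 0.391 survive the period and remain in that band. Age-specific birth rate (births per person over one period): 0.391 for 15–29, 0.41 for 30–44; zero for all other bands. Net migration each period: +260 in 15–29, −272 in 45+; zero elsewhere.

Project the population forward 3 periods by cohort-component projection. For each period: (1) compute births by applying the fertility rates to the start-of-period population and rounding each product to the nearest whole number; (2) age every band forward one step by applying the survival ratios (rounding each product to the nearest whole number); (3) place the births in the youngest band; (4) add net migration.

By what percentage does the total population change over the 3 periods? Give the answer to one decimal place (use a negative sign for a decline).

3.9

— Period 1 —
Births: 1160 × 0.391 = 454 ; 1090 × 0.41 = 447 → total 901
15–29: 2110 × 0.968 = 2042
30–44: 1160 × 0.957 = 1110
45+: 1090 × 0.957 + 1770 × 0.391 = 1043 + 692 = 1735
Net migration: 15–29 + 260 → 2302; 45+ − 272 → 1463
Giving 901 / 2302 / 1110 / 1463.
— Period 2 —
Births: 2302 × 0.391 = 900 ; 1110 × 0.41 = 455 → total 1355
15–29: 901 × 0.968 = 872
30–44: 2302 × 0.957 = 2203
45+: 1110 × 0.957 + 1463 × 0.391 = 1062 + 572 = 1634
Net migration: 15–29 + 260 → 1132; 45+ − 272 → 1362
Giving 1355 / 1132 / 2203 / 1362.
— Period 3 —
Births: 1132 × 0.391 = 443 ; 2203 × 0.41 = 903 → total 1346
15–29: 1355 × 0.968 = 1312
30–44: 1132 × 0.957 = 1083
45+: 2203 × 0.957 + 1362 × 0.391 = 2108 + 533 = 2641
Net migration: 15–29 + 260 → 1572; 45+ − 272 → 2369
Giving 1346 / 1572 / 1083 / 2369.
Total: 6130 → 6370; change = 240; percentage change = 3.9%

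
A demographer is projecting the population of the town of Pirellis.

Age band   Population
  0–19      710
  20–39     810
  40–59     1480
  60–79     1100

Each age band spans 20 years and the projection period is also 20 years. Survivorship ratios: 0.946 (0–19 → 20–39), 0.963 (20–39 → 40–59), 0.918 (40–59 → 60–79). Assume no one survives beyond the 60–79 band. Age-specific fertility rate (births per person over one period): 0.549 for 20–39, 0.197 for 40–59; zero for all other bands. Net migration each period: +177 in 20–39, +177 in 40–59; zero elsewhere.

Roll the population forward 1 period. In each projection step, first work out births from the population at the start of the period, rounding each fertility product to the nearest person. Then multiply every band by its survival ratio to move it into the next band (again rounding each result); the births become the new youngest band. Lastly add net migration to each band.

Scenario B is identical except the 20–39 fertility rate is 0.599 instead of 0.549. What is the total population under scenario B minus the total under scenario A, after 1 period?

[period 1]
Births: 810 × 0.549 = 445, 1480 × 0.197 = 292 → total 737
20–39: 710 × 0.946 = 672
40–59: 810 × 0.963 = 780
60–79: 1480 × 0.918 = 1359
Net migration: 20–39 + 177 → 849; 40–59 + 177 → 957
Population now: 0–19=737, 20–39=849, 40–59=957, 60–79=1359
Scenario A total after 1 period: 3902
Scenario B projection —
[period 1]
Births: 810 × 0.599 = 485, 1480 × 0.197 = 292 → total 777
20–39: 710 × 0.946 = 672
40–59: 810 × 0.963 = 780
60–79: 1480 × 0.918 = 1359
Net migration: 20–39 + 177 → 849; 40–59 + 177 → 957
Population now: 0–19=777, 20–39=849, 40–59=957, 60–79=1359
Scenario B total after 1 period: 3942
Difference B − A = 3942 − 3902 = 40

40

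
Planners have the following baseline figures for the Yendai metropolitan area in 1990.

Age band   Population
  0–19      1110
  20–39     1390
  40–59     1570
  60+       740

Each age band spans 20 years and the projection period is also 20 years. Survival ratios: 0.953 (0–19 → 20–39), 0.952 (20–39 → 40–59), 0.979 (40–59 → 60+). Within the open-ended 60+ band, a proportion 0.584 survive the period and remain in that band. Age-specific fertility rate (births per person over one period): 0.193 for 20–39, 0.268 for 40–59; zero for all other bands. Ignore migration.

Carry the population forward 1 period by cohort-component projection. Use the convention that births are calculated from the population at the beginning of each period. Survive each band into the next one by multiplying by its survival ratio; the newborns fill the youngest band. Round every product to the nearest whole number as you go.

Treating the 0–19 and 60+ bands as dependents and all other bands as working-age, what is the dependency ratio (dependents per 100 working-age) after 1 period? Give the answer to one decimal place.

111.6

— Period 1 —
Births: 1390 × 0.193 = 268, 1570 × 0.268 = 421 → total 689
20–39: 1110 × 0.953 = 1058
40–59: 1390 × 0.952 = 1323
60+: 1570 × 0.979 + 740 × 0.584 = 1537 + 432 = 1969
Population now: 0–19=689, 20–39=1058, 40–59=1323, 60+=1969
Dependents (band 0–19 + band 60+) = 689 + 1969 = 2658; working-age = 2381; ratio = 2658/2381 × 100 = 111.6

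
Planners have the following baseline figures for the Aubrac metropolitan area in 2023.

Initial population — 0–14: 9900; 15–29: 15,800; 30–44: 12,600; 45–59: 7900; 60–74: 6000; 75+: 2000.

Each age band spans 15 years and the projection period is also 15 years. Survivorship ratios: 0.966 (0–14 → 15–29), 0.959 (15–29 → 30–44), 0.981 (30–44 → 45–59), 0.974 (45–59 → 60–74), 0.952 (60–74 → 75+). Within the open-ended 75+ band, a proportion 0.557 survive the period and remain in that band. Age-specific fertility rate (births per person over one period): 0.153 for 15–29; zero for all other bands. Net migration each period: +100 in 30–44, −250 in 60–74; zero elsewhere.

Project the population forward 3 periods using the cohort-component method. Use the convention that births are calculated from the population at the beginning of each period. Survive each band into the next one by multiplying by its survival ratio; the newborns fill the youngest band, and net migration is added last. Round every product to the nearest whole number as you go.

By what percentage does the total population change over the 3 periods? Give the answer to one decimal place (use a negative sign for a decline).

— Period 1 —
Births: 15800 × 0.153 = 2417
15–29: 9900 × 0.966 = 9563
30–44: 15800 × 0.959 = 15152
45–59: 12600 × 0.981 = 12361
60–74: 7900 × 0.974 = 7695
75+: 6000 × 0.952 + 2000 × 0.557 = 5712 + 1114 = 6826
Net migration: 30–44 + 100 → 15252; 60–74 − 250 → 7445
Giving 2417 / 9563 / 15252 / 12361 / 7445 / 6826.
— Period 2 —
Births: 9563 × 0.153 = 1463
15–29: 2417 × 0.966 = 2335
30–44: 9563 × 0.959 = 9171
45–59: 15252 × 0.981 = 14962
60–74: 12361 × 0.974 = 12040
75+: 7445 × 0.952 + 6826 × 0.557 = 7088 + 3802 = 10890
Net migration: 30–44 + 100 → 9271; 60–74 − 250 → 11790
Giving 1463 / 2335 / 9271 / 14962 / 11790 / 10890.
— Period 3 —
Births: 2335 × 0.153 = 357
15–29: 1463 × 0.966 = 1413
30–44: 2335 × 0.959 = 2239
45–59: 9271 × 0.981 = 9095
60–74: 14962 × 0.974 = 14573
75+: 11790 × 0.952 + 10890 × 0.557 = 11224 + 6066 = 17290
Net migration: 30–44 + 100 → 2339; 60–74 − 250 → 14323
Giving 357 / 1413 / 2339 / 9095 / 14323 / 17290.
Total: 54200 → 44817; change = -9383; percentage change = -17.3%

-17.3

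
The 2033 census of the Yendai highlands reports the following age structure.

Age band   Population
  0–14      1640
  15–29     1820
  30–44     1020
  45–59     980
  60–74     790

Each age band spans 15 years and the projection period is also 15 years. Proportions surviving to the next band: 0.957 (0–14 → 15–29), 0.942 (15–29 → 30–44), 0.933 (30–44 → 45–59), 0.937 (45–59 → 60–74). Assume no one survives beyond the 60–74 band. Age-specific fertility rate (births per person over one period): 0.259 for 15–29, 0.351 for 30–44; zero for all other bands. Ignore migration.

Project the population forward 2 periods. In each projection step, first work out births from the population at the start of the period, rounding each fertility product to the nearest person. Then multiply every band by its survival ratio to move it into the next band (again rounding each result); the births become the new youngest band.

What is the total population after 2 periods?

5770

Period 1:
Births: 1820 × 0.259 = 471 ; 1020 × 0.351 = 358 — total 829
15–29: 1640 × 0.957 = 1569
30–44: 1820 × 0.942 = 1714
45–59: 1020 × 0.933 = 952
60–74: 980 × 0.937 = 918
End of period: [829, 1569, 1714, 952, 918]
Period 2:
Births: 1569 × 0.259 = 406 ; 1714 × 0.351 = 602 — total 1008
15–29: 829 × 0.957 = 793
30–44: 1569 × 0.942 = 1478
45–59: 1714 × 0.933 = 1599
60–74: 952 × 0.937 = 892
End of period: [1008, 793, 1478, 1599, 892]
Total after period 2: 1008 + 793 + 1478 + 1599 + 892 = 5770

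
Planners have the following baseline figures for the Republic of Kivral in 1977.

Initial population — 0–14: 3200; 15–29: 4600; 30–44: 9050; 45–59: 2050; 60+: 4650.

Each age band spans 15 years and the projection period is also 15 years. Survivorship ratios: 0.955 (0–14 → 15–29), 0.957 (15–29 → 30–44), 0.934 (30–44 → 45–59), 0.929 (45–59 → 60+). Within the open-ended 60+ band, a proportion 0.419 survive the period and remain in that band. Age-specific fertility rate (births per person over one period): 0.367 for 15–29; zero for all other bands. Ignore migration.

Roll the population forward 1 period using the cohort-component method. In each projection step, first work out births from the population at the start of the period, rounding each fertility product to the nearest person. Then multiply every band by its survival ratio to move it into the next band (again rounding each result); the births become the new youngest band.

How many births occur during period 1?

1688

(Bands numbered youngest = 1 to oldest = 5.)
Period 1.
Births: 4600 × 0.367 = 1688
Band 2: 3200 × 0.955 = 3056
Band 3: 4600 × 0.957 = 4402
Band 4: 9050 × 0.934 = 8453
Band 5: 2050 × 0.929 + 4650 × 0.419 = 1904 + 1948 = 3852
Giving 1688 / 3056 / 4402 / 8453 / 3852.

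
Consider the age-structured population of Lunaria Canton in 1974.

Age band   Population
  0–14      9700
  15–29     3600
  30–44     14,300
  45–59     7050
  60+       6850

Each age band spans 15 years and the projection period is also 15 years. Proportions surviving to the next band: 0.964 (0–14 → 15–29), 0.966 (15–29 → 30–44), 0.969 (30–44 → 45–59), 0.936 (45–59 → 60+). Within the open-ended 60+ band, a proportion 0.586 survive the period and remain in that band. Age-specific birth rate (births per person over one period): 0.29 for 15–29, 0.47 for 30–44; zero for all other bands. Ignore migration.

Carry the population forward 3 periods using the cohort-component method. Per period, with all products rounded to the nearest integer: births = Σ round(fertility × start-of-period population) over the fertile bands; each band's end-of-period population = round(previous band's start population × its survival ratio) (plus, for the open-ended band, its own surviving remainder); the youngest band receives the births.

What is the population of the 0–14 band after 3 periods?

(Groups numbered youngest = 1 to oldest = 5.)
After projecting period 1:
Births: 3600 × 0.29 = 1044 ; 14300 × 0.47 = 6721 → 7765
Group 2: 9700 × 0.964 = 9351
Group 3: 3600 × 0.966 = 3478
Group 4: 14300 × 0.969 = 13857
Group 5: 7050 × 0.936 + 6850 × 0.586 = 6599 + 4014 = 10613
End of period: [7765, 9351, 3478, 13857, 10613]
After projecting period 2:
Births: 9351 × 0.29 = 2712 ; 3478 × 0.47 = 1635 → 4347
Group 2: 7765 × 0.964 = 7485
Group 3: 9351 × 0.966 = 9033
Group 4: 3478 × 0.969 = 3370
Group 5: 13857 × 0.936 + 10613 × 0.586 = 12970 + 6219 = 19189
End of period: [4347, 7485, 9033, 3370, 19189]
After projecting period 3:
Births: 7485 × 0.29 = 2171 ; 9033 × 0.47 = 4246 → 6417
Group 2: 4347 × 0.964 = 4191
Group 3: 7485 × 0.966 = 7231
Group 4: 9033 × 0.969 = 8753
Group 5: 3370 × 0.936 + 19189 × 0.586 = 3154 + 11245 = 14399
End of period: [6417, 4191, 7231, 8753, 14399]

6417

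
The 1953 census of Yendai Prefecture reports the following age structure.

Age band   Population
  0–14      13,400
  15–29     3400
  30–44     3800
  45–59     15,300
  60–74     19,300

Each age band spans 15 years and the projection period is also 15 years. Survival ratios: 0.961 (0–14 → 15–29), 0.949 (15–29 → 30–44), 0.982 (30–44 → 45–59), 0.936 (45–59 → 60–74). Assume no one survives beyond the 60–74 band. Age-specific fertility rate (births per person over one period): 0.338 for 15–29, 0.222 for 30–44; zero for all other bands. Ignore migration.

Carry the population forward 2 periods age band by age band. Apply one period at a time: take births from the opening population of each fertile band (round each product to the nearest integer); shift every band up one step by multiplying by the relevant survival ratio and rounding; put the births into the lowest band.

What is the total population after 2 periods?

25865

[period 1]
Births: 3400 * 0.338 = 1149  |  3800 * 0.222 = 844 → total 1993
15–29: 13400 * 0.961 = 12877
30–44: 3400 * 0.949 = 3227
45–59: 3800 * 0.982 = 3732
60–74: 15300 * 0.936 = 14321
→ [1993, 12877, 3227, 3732, 14321]
[period 2]
Births: 12877 * 0.338 = 4352  |  3227 * 0.222 = 716 → total 5068
15–29: 1993 * 0.961 = 1915
30–44: 12877 * 0.949 = 12220
45–59: 3227 * 0.982 = 3169
60–74: 3732 * 0.936 = 3493
→ [5068, 1915, 12220, 3169, 3493]
Total after period 2: 5068 + 1915 + 12220 + 3169 + 3493 = 25865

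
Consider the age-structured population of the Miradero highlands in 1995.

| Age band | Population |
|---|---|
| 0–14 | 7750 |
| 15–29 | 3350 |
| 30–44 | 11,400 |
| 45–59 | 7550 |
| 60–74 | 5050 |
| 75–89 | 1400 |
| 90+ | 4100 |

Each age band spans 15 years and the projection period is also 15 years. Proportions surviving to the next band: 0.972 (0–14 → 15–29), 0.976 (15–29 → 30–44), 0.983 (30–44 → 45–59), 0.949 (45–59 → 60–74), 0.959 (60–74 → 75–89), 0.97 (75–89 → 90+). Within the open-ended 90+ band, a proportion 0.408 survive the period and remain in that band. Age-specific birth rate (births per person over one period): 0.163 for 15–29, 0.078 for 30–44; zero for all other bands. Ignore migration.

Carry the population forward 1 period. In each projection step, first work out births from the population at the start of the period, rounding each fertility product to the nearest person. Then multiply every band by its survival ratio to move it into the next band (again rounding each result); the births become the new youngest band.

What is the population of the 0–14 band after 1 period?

Call the bands 1 to 7, youngest first.
Period 1.
Births: 3350 * 0.163 = 546, 11400 * 0.078 = 889 ⇒ total 1435
Band 2: 7750 * 0.972 = 7533
Band 3: 3350 * 0.976 = 3270
Band 4: 11400 * 0.983 = 11206
Band 5: 7550 * 0.949 = 7165
Band 6: 5050 * 0.959 = 4843
Band 7: 1400 * 0.97 + 4100 * 0.408 = 1358 + 1673 = 3031
Population now: 0–14=1435, 15–29=7533, 30–44=3270, 45–59=11206, 60–74=7165, 75–89=4843, 90+=3031

1435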